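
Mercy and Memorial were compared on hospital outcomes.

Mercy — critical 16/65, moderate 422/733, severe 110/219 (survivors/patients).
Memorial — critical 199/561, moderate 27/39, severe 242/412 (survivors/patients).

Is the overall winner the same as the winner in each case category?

No

Critical: Mercy 16/65 = 24.6%, Memorial 199/561 = 35.5% → Memorial
Moderate: Mercy 422/733 = 57.6%, Memorial 27/39 = 69.2% → Memorial
Severe: Mercy 110/219 = 50.2%, Memorial 242/412 = 58.7% → Memorial
Overall: Mercy 548/1017 = 53.9%, Memorial 468/1012 = 46.2% → Mercy
Memorial wins each case group but Mercy wins overall — the comparison reverses. Memorial's patients skew toward critical, which has a lower base rate.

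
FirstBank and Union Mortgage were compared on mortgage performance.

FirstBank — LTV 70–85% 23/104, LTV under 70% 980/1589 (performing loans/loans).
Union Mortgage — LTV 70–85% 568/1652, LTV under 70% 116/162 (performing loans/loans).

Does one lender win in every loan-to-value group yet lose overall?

Yes

LTV 70–85%: FirstBank 23/104 = 22.1%, Union Mortgage 568/1652 = 34.4% → Union Mortgage
LTV under 70%: FirstBank 980/1589 = 61.7%, Union Mortgage 116/162 = 71.6% → Union Mortgage
Overall: FirstBank 1003/1693 = 59.2%, Union Mortgage 684/1814 = 37.7% → FirstBank
Union Mortgage wins each loan-to-value group but FirstBank wins overall — the comparison reverses. Union Mortgage's loans skew toward LTV 70–85%, which has a lower base rate.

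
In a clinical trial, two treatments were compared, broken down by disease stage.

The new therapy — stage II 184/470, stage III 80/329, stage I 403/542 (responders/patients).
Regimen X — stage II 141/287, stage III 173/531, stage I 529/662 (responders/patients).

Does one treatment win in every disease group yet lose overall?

No

Stage II: the new therapy 184/470 = 39.1%, Regimen X 141/287 = 49.1% → Regimen X
Stage III: the new therapy 80/329 = 24.3%, Regimen X 173/531 = 32.6% → Regimen X
Stage I: the new therapy 403/542 = 74.4%, Regimen X 529/662 = 79.9% → Regimen X
Overall: the new therapy 667/1341 = 49.7%, Regimen X 843/1480 = 57.0% → Regimen X
Regimen X wins overall and in every disease group — no reversal.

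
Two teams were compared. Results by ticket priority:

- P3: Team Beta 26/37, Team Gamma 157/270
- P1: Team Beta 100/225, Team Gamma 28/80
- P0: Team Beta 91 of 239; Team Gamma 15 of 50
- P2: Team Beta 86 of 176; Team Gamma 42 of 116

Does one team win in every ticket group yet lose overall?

P3: Team Beta 26/37 = 70.3%, Team Gamma 157/270 = 58.1% → Team Beta
P1: Team Beta 100/225 = 44.4%, Team Gamma 28/80 = 35.0% → Team Beta
P0: Team Beta 91/239 = 38.1%, Team Gamma 15/50 = 30.0% → Team Beta
P2: Team Beta 86/176 = 48.9%, Team Gamma 42/116 = 36.2% → Team Beta
Overall: Team Beta 303/677 = 44.8%, Team Gamma 242/516 = 46.9% → Team Gamma
Team Beta wins each ticket group but Team Gamma wins overall — the comparison reverses. Team Beta's tickets skew toward P0, which has a lower base rate.

Yes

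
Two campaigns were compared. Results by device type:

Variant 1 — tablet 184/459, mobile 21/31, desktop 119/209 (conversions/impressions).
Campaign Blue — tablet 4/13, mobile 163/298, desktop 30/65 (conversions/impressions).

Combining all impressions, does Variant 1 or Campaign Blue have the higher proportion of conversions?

Campaign Blue

Tablet: Variant 1 184/459 = 40.1%, Campaign Blue 4/13 = 30.8% → Variant 1
Mobile: Variant 1 21/31 = 67.7%, Campaign Blue 163/298 = 54.7% → Variant 1
Desktop: Variant 1 119/209 = 56.9%, Campaign Blue 30/65 = 46.2% → Variant 1
Overall: Variant 1 324/699 = 46.4%, Campaign Blue 197/376 = 52.4% → Campaign Blue
(Variant 1 wins every device group but Campaign Blue wins overall — Variant 1's impressions skew toward the low-rate tablet group.)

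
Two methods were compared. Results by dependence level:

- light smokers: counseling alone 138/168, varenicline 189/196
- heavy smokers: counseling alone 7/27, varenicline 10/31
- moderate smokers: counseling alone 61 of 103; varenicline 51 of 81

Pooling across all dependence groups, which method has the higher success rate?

varenicline

Light smokers: counseling alone 138/168 = 82.1%, varenicline 189/196 = 96.4% → varenicline
Heavy smokers: counseling alone 7/27 = 25.9%, varenicline 10/31 = 32.3% → varenicline
Moderate smokers: counseling alone 61/103 = 59.2%, varenicline 51/81 = 63.0% → varenicline
Overall: counseling alone 206/298 = 69.1%, varenicline 250/308 = 81.2% → varenicline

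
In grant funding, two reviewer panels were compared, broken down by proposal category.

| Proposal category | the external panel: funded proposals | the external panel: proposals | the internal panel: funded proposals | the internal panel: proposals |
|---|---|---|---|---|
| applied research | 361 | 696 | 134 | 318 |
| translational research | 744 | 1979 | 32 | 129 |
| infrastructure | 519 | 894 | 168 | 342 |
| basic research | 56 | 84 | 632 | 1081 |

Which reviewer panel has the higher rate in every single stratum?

the external panel

Applied research: the external panel 361/696 = 51.9%, the internal panel 134/318 = 42.1% → the external panel
Translational research: the external panel 744/1979 = 37.6%, the internal panel 32/129 = 24.8% → the external panel
Infrastructure: the external panel 519/894 = 58.1%, the internal panel 168/342 = 49.1% → the external panel
Basic research: the external panel 56/84 = 66.7%, the internal panel 632/1081 = 58.5% → the external panel
The external panel has the higher rate in all 4 groups.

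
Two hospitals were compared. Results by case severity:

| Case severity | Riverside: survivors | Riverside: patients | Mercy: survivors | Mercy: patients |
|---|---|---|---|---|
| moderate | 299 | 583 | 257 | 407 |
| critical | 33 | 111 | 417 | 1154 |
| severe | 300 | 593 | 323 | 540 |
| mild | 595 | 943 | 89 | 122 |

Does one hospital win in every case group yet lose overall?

Moderate: Riverside 299/583 = 51.3%, Mercy 257/407 = 63.1% → Mercy
Critical: Riverside 33/111 = 29.7%, Mercy 417/1154 = 36.1% → Mercy
Severe: Riverside 300/593 = 50.6%, Mercy 323/540 = 59.8% → Mercy
Mild: Riverside 595/943 = 63.1%, Mercy 89/122 = 73.0% → Mercy
Overall: Riverside 1227/2230 = 55.0%, Mercy 1086/2223 = 48.9% → Riverside
Mercy wins each case group but Riverside wins overall — the comparison reverses. Mercy's patients skew toward critical, which has a lower base rate.

Yes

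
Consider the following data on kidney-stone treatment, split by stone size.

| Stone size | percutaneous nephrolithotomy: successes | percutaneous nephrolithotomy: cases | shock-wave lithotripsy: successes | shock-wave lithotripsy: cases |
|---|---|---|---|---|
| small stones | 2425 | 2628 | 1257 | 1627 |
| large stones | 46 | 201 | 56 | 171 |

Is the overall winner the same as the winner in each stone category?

No

Small stones: percutaneous nephrolithotomy 2425/2628 = 92.3%, shock-wave lithotripsy 1257/1627 = 77.3% → percutaneous nephrolithotomy
Large stones: percutaneous nephrolithotomy 46/201 = 22.9%, shock-wave lithotripsy 56/171 = 32.7% → shock-wave lithotripsy
Overall: percutaneous nephrolithotomy 2471/2829 = 87.3%, shock-wave lithotripsy 1313/1798 = 73.0% → percutaneous nephrolithotomy
Neither sweeps: percutaneous nephrolithotomy wins 1 of 2 groups, shock-wave lithotripsy wins 1. Percutaneous nephrolithotomy wins overall but not every group — no Simpson reversal.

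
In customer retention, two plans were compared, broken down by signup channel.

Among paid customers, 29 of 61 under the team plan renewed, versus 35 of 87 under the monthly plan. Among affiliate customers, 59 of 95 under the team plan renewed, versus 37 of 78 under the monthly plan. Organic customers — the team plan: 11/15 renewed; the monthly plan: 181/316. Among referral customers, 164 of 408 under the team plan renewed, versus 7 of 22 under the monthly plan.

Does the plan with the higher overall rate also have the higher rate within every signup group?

Paid: the team plan 29/61 = 47.5%, the monthly plan 35/87 = 40.2% → the team plan
Affiliate: the team plan 59/95 = 62.1%, the monthly plan 37/78 = 47.4% → the team plan
Organic: the team plan 11/15 = 73.3%, the monthly plan 181/316 = 57.3% → the team plan
Referral: the team plan 164/408 = 40.2%, the monthly plan 7/22 = 31.8% → the team plan
Overall: the team plan 263/579 = 45.4%, the monthly plan 260/503 = 51.7% → the monthly plan
The team plan wins each signup group but the monthly plan wins overall — the comparison reverses. The team plan's customers skew toward referral, which has a lower base rate.

No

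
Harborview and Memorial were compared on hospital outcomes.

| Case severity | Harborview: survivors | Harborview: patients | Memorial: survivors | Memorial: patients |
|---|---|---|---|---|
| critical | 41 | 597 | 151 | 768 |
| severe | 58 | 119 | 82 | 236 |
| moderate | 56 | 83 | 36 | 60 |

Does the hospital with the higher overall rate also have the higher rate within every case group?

Critical: Harborview 41/597 = 6.9%, Memorial 151/768 = 19.7% → Memorial
Severe: Harborview 58/119 = 48.7%, Memorial 82/236 = 34.7% → Harborview
Moderate: Harborview 56/83 = 67.5%, Memorial 36/60 = 60.0% → Harborview
Overall: Harborview 155/799 = 19.4%, Memorial 269/1064 = 25.3% → Memorial
Neither sweeps: Harborview wins 2 of 3 groups, Memorial wins 1. Memorial wins overall but not every group — no Simpson reversal.

No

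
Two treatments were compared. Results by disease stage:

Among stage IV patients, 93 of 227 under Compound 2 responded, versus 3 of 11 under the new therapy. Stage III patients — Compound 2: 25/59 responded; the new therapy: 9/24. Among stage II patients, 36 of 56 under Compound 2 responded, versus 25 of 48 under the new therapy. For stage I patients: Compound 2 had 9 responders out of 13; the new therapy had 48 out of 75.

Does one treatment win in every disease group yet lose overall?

Stage IV: Compound 2 93/227 = 41.0%, the new therapy 3/11 = 27.3% → Compound 2
Stage III: Compound 2 25/59 = 42.4%, the new therapy 9/24 = 37.5% → Compound 2
Stage II: Compound 2 36/56 = 64.3%, the new therapy 25/48 = 52.1% → Compound 2
Stage I: Compound 2 9/13 = 69.2%, the new therapy 48/75 = 64.0% → Compound 2
Overall: Compound 2 163/355 = 45.9%, the new therapy 85/158 = 53.8% → the new therapy
Compound 2 wins each disease group but the new therapy wins overall — the comparison reverses. Compound 2's patients skew toward stage IV, which has a lower base rate.

Yes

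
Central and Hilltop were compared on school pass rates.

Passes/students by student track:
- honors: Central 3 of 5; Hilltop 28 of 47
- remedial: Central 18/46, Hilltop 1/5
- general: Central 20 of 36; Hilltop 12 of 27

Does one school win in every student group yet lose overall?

Yes

Honors: Central 3/5 = 60.0%, Hilltop 28/47 = 59.6% → Central
Remedial: Central 18/46 = 39.1%, Hilltop 1/5 = 20.0% → Central
General: Central 20/36 = 55.6%, Hilltop 12/27 = 44.4% → Central
Overall: Central 41/87 = 47.1%, Hilltop 41/79 = 51.9% → Hilltop
Central wins each student group but Hilltop wins overall — the comparison reverses. Central's students skew toward remedial, which has a lower base rate.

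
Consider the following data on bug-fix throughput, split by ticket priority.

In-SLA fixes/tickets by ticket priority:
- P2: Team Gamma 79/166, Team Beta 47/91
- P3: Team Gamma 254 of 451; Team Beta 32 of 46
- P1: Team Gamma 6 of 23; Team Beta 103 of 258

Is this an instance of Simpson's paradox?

P2: Team Gamma 79/166 = 47.6%, Team Beta 47/91 = 51.6% → Team Beta
P3: Team Gamma 254/451 = 56.3%, Team Beta 32/46 = 69.6% → Team Beta
P1: Team Gamma 6/23 = 26.1%, Team Beta 103/258 = 39.9% → Team Beta
Overall: Team Gamma 339/640 = 53.0%, Team Beta 182/395 = 46.1% → Team Gamma
Team Beta wins each ticket group but Team Gamma wins overall — the comparison reverses. Team Beta's tickets skew toward P1, which has a lower base rate.

Yes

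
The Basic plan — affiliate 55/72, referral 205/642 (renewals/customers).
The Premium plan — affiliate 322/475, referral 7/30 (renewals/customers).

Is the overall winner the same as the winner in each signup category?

No

Affiliate: the Basic plan 55/72 = 76.4%, the Premium plan 322/475 = 67.8% → the Basic plan
Referral: the Basic plan 205/642 = 31.9%, the Premium plan 7/30 = 23.3% → the Basic plan
Overall: the Basic plan 260/714 = 36.4%, the Premium plan 329/505 = 65.1% → the Premium plan
The Basic plan wins each signup group but the Premium plan wins overall — the comparison reverses. The Basic plan's customers skew toward referral, which has a lower base rate.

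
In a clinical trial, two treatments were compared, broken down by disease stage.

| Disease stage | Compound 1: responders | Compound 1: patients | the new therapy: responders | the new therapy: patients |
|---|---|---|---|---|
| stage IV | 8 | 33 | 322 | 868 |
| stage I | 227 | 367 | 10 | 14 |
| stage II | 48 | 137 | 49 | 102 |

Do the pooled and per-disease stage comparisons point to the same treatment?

No

Stage IV: Compound 1 8/33 = 24.2%, the new therapy 322/868 = 37.1% → the new therapy
Stage I: Compound 1 227/367 = 61.9%, the new therapy 10/14 = 71.4% → the new therapy
Stage II: Compound 1 48/137 = 35.0%, the new therapy 49/102 = 48.0% → the new therapy
Overall: Compound 1 283/537 = 52.7%, the new therapy 381/984 = 38.7% → Compound 1
The new therapy wins each disease group but Compound 1 wins overall — the comparison reverses. The new therapy's patients skew toward stage IV, which has a lower base rate.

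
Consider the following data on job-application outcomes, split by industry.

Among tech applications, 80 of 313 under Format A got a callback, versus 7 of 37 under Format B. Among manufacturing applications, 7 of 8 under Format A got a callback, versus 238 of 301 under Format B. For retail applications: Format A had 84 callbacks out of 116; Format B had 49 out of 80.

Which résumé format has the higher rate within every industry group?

Tech: Format A 80/313 = 25.6%, Format B 7/37 = 18.9% → Format A
Manufacturing: Format A 7/8 = 87.5%, Format B 238/301 = 79.1% → Format A
Retail: Format A 84/116 = 72.4%, Format B 49/80 = 61.2% → Format A
Format A has the higher rate in all 3 groups.

Format A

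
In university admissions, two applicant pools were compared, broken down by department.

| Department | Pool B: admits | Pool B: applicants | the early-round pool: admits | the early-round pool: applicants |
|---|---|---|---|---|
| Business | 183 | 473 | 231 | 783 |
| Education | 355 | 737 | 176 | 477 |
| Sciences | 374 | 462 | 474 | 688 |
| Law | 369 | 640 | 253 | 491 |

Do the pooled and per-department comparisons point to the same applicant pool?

Business: Pool B 183/473 = 38.7%, the early-round pool 231/783 = 29.5% → Pool B
Education: Pool B 355/737 = 48.2%, the early-round pool 176/477 = 36.9% → Pool B
Sciences: Pool B 374/462 = 81.0%, the early-round pool 474/688 = 68.9% → Pool B
Law: Pool B 369/640 = 57.7%, the early-round pool 253/491 = 51.5% → Pool B
Overall: Pool B 1281/2312 = 55.4%, the early-round pool 1134/2439 = 46.5% → Pool B
Pool B wins overall and in every department group — no reversal.

Yes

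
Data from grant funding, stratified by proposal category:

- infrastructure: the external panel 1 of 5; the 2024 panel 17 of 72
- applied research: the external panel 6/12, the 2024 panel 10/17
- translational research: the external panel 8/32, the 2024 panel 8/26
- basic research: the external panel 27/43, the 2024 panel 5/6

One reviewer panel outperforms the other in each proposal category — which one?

Infrastructure: the external panel 1/5 = 20.0%, the 2024 panel 17/72 = 23.6% → the 2024 panel
Applied research: the external panel 6/12 = 50.0%, the 2024 panel 10/17 = 58.8% → the 2024 panel
Translational research: the external panel 8/32 = 25.0%, the 2024 panel 8/26 = 30.8% → the 2024 panel
Basic research: the external panel 27/43 = 62.8%, the 2024 panel 5/6 = 83.3% → the 2024 panel
The 2024 panel has the higher rate in all 4 groups.

the 2024 panel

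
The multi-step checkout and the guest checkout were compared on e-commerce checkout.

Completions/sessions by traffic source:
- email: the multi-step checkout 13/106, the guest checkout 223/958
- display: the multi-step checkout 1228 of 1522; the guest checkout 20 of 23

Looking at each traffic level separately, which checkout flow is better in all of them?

Email: the multi-step checkout 13/106 = 12.3%, the guest checkout 223/958 = 23.3% → the guest checkout
Display: the multi-step checkout 1228/1522 = 80.7%, the guest checkout 20/23 = 87.0% → the guest checkout
The guest checkout has the higher rate in both groups.

the guest checkout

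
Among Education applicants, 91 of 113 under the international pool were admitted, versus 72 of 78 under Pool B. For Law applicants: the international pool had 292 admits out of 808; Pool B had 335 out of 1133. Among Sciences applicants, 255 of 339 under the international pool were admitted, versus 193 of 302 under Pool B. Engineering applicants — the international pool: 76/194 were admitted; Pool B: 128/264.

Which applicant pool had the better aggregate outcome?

Education: the international pool 91/113 = 80.5%, Pool B 72/78 = 92.3% → Pool B
Law: the international pool 292/808 = 36.1%, Pool B 335/1133 = 29.6% → the international pool
Sciences: the international pool 255/339 = 75.2%, Pool B 193/302 = 63.9% → the international pool
Engineering: the international pool 76/194 = 39.2%, Pool B 128/264 = 48.5% → Pool B
Overall: the international pool 714/1454 = 49.1%, Pool B 728/1777 = 41.0% → the international pool
(Neither sweeps every department group, but the international pool has the higher pooled rate.)

the international pool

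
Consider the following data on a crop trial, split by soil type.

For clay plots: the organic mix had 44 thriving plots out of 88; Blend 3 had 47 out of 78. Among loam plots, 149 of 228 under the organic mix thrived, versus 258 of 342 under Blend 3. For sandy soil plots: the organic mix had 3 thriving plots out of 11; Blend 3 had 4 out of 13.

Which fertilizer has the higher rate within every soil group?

Blend 3

Clay: the organic mix 44/88 = 50.0%, Blend 3 47/78 = 60.3% → Blend 3
Loam: the organic mix 149/228 = 65.4%, Blend 3 258/342 = 75.4% → Blend 3
Sandy soil: the organic mix 3/11 = 27.3%, Blend 3 4/13 = 30.8% → Blend 3
Blend 3 has the higher rate in all 3 groups.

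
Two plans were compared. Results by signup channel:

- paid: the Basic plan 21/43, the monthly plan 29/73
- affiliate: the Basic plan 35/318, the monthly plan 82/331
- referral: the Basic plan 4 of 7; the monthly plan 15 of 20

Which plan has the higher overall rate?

the monthly plan

Paid: the Basic plan 21/43 = 48.8%, the monthly plan 29/73 = 39.7% → the Basic plan
Affiliate: the Basic plan 35/318 = 11.0%, the monthly plan 82/331 = 24.8% → the monthly plan
Referral: the Basic plan 4/7 = 57.1%, the monthly plan 15/20 = 75.0% → the monthly plan
Overall: the Basic plan 60/368 = 16.3%, the monthly plan 126/424 = 29.7% → the monthly plan
(Neither sweeps every signup group, but the monthly plan has the higher pooled rate.)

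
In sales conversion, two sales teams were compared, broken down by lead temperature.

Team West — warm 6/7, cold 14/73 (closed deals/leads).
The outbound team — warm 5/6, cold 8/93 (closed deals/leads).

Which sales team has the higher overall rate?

Team West

Warm: Team West 6/7 = 85.7%, the outbound team 5/6 = 83.3% → Team West
Cold: Team West 14/73 = 19.2%, the outbound team 8/93 = 8.6% → Team West
Overall: Team West 20/80 = 25.0%, the outbound team 13/99 = 13.1% → Team West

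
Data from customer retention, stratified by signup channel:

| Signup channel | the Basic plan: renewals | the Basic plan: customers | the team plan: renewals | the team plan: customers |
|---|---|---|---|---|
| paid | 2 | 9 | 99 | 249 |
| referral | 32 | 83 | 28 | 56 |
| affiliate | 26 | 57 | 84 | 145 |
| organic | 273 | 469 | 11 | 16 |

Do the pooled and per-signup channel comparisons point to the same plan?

No

Paid: the Basic plan 2/9 = 22.2%, the team plan 99/249 = 39.8% → the team plan
Referral: the Basic plan 32/83 = 38.6%, the team plan 28/56 = 50.0% → the team plan
Affiliate: the Basic plan 26/57 = 45.6%, the team plan 84/145 = 57.9% → the team plan
Organic: the Basic plan 273/469 = 58.2%, the team plan 11/16 = 68.8% → the team plan
Overall: the Basic plan 333/618 = 53.9%, the team plan 222/466 = 47.6% → the Basic plan
The team plan wins each signup group but the Basic plan wins overall — the comparison reverses. The team plan's customers skew toward paid, which has a lower base rate.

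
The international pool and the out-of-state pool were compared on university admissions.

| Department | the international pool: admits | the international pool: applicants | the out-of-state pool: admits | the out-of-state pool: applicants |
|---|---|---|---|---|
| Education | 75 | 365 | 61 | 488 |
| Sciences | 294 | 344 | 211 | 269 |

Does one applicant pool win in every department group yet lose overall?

No

Education: the international pool 75/365 = 20.5%, the out-of-state pool 61/488 = 12.5% → the international pool
Sciences: the international pool 294/344 = 85.5%, the out-of-state pool 211/269 = 78.4% → the international pool
Overall: the international pool 369/709 = 52.0%, the out-of-state pool 272/757 = 35.9% → the international pool
The international pool wins overall and in every department group — no reversal.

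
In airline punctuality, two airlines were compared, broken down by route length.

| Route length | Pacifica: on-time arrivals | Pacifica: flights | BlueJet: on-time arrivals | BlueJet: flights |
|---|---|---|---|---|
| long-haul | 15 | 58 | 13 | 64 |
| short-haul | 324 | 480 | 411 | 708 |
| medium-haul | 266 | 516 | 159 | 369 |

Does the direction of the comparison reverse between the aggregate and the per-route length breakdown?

No

Long-haul: Pacifica 15/58 = 25.9%, BlueJet 13/64 = 20.3% → Pacifica
Short-haul: Pacifica 324/480 = 67.5%, BlueJet 411/708 = 58.1% → Pacifica
Medium-haul: Pacifica 266/516 = 51.6%, BlueJet 159/369 = 43.1% → Pacifica
Overall: Pacifica 605/1054 = 57.4%, BlueJet 583/1141 = 51.1% → Pacifica
Pacifica wins overall and in every route group — no reversal.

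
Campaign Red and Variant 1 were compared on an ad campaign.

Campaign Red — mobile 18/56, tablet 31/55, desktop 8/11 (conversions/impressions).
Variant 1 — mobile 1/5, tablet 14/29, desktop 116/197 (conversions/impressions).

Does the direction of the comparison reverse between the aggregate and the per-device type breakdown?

Yes

Mobile: Campaign Red 18/56 = 32.1%, Variant 1 1/5 = 20.0% → Campaign Red
Tablet: Campaign Red 31/55 = 56.4%, Variant 1 14/29 = 48.3% → Campaign Red
Desktop: Campaign Red 8/11 = 72.7%, Variant 1 116/197 = 58.9% → Campaign Red
Overall: Campaign Red 57/122 = 46.7%, Variant 1 131/231 = 56.7% → Variant 1
Campaign Red wins each device group but Variant 1 wins overall — the comparison reverses. Campaign Red's impressions skew toward mobile, which has a lower base rate.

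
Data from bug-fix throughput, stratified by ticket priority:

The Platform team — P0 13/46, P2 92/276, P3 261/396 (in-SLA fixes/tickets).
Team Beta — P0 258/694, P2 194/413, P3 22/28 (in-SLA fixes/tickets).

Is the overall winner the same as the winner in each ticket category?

P0: the Platform team 13/46 = 28.3%, Team Beta 258/694 = 37.2% → Team Beta
P2: the Platform team 92/276 = 33.3%, Team Beta 194/413 = 47.0% → Team Beta
P3: the Platform team 261/396 = 65.9%, Team Beta 22/28 = 78.6% → Team Beta
Overall: the Platform team 366/718 = 51.0%, Team Beta 474/1135 = 41.8% → the Platform team
Team Beta wins each ticket group but the Platform team wins overall — the comparison reverses. Team Beta's tickets skew toward P0, which has a lower base rate.

No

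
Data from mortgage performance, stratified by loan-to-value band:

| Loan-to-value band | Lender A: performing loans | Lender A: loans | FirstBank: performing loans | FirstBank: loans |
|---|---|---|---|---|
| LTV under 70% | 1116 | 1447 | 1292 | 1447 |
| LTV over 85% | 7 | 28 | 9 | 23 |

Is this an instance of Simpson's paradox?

LTV under 70%: Lender A 1116/1447 = 77.1%, FirstBank 1292/1447 = 89.3% → FirstBank
LTV over 85%: Lender A 7/28 = 25.0%, FirstBank 9/23 = 39.1% → FirstBank
Overall: Lender A 1123/1475 = 76.1%, FirstBank 1301/1470 = 88.5% → FirstBank
FirstBank wins overall and in every loan-to-value group — no reversal.

No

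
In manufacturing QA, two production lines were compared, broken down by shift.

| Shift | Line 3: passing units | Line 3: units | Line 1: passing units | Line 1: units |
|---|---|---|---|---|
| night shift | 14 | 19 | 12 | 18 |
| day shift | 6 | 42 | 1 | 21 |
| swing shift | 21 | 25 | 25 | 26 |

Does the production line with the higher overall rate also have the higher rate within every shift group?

No

Night shift: Line 3 14/19 = 73.7%, Line 1 12/18 = 66.7% → Line 3
Day shift: Line 3 6/42 = 14.3%, Line 1 1/21 = 4.8% → Line 3
Swing shift: Line 3 21/25 = 84.0%, Line 1 25/26 = 96.2% → Line 1
Overall: Line 3 41/86 = 47.7%, Line 1 38/65 = 58.5% → Line 1
Neither sweeps: Line 3 wins 2 of 3 groups, Line 1 wins 1. Line 1 wins overall but not every group — no Simpson reversal.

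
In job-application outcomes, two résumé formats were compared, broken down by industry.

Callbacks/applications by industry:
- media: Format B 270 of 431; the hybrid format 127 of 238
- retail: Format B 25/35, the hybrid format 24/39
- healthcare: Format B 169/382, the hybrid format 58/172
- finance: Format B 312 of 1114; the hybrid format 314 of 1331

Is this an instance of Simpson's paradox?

Media: Format B 270/431 = 62.6%, the hybrid format 127/238 = 53.4% → Format B
Retail: Format B 25/35 = 71.4%, the hybrid format 24/39 = 61.5% → Format B
Healthcare: Format B 169/382 = 44.2%, the hybrid format 58/172 = 33.7% → Format B
Finance: Format B 312/1114 = 28.0%, the hybrid format 314/1331 = 23.6% → Format B
Overall: Format B 776/1962 = 39.6%, the hybrid format 523/1780 = 29.4% → Format B
Format B wins overall and in every industry group — no reversal.

No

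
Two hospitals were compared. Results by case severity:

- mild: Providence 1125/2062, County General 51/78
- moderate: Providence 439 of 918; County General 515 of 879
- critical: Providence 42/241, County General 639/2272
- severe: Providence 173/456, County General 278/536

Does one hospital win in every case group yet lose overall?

Yes

Mild: Providence 1125/2062 = 54.6%, County General 51/78 = 65.4% → County General
Moderate: Providence 439/918 = 47.8%, County General 515/879 = 58.6% → County General
Critical: Providence 42/241 = 17.4%, County General 639/2272 = 28.1% → County General
Severe: Providence 173/456 = 37.9%, County General 278/536 = 51.9% → County General
Overall: Providence 1779/3677 = 48.4%, County General 1483/3765 = 39.4% → Providence
County General wins each case group but Providence wins overall — the comparison reverses. County General's patients skew toward critical, which has a lower base rate.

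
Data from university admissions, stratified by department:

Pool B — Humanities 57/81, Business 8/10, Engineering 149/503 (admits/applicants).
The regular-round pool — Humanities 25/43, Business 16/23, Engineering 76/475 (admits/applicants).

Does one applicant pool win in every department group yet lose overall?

Humanities: Pool B 57/81 = 70.4%, the regular-round pool 25/43 = 58.1% → Pool B
Business: Pool B 8/10 = 80.0%, the regular-round pool 16/23 = 69.6% → Pool B
Engineering: Pool B 149/503 = 29.6%, the regular-round pool 76/475 = 16.0% → Pool B
Overall: Pool B 214/594 = 36.0%, the regular-round pool 117/541 = 21.6% → Pool B
Pool B wins overall and in every department group — no reversal.

No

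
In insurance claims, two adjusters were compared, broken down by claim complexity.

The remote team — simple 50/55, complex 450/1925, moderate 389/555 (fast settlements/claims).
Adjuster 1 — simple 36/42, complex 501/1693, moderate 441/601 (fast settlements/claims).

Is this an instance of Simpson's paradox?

No

Simple: the remote team 50/55 = 90.9%, Adjuster 1 36/42 = 85.7% → the remote team
Complex: the remote team 450/1925 = 23.4%, Adjuster 1 501/1693 = 29.6% → Adjuster 1
Moderate: the remote team 389/555 = 70.1%, Adjuster 1 441/601 = 73.4% → Adjuster 1
Overall: the remote team 889/2535 = 35.1%, Adjuster 1 978/2336 = 41.9% → Adjuster 1
Neither sweeps: the remote team wins 1 of 3 groups, Adjuster 1 wins 2. Adjuster 1 wins overall but not every group — no Simpson reversal.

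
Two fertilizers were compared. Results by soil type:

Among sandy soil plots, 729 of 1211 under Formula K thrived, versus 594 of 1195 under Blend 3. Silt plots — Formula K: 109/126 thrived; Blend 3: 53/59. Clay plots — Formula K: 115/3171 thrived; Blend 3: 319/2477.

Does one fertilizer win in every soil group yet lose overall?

Sandy soil: Formula K 729/1211 = 60.2%, Blend 3 594/1195 = 49.7% → Formula K
Silt: Formula K 109/126 = 86.5%, Blend 3 53/59 = 89.8% → Blend 3
Clay: Formula K 115/3171 = 3.6%, Blend 3 319/2477 = 12.9% → Blend 3
Overall: Formula K 953/4508 = 21.1%, Blend 3 966/3731 = 25.9% → Blend 3
Neither sweeps: Formula K wins 1 of 3 groups, Blend 3 wins 2. Blend 3 wins overall but not every group — no Simpson reversal.

No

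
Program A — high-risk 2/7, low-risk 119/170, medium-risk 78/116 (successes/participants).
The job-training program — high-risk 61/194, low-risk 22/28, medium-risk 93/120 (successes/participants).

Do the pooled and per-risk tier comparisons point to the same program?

No

High-risk: Program A 2/7 = 28.6%, the job-training program 61/194 = 31.4% → the job-training program
Low-risk: Program A 119/170 = 70.0%, the job-training program 22/28 = 78.6% → the job-training program
Medium-risk: Program A 78/116 = 67.2%, the job-training program 93/120 = 77.5% → the job-training program
Overall: Program A 199/293 = 67.9%, the job-training program 176/342 = 51.5% → Program A
The job-training program wins each risk group but Program A wins overall — the comparison reverses. The job-training program's participants skew toward high-risk, which has a lower base rate.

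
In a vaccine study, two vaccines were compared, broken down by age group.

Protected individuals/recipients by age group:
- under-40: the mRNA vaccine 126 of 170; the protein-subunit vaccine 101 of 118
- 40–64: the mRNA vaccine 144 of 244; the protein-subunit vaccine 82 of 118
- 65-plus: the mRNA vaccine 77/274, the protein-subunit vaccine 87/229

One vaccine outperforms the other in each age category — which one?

the protein-subunit vaccine

Under-40: the mRNA vaccine 126/170 = 74.1%, the protein-subunit vaccine 101/118 = 85.6% → the protein-subunit vaccine
40–64: the mRNA vaccine 144/244 = 59.0%, the protein-subunit vaccine 82/118 = 69.5% → the protein-subunit vaccine
65-plus: the mRNA vaccine 77/274 = 28.1%, the protein-subunit vaccine 87/229 = 38.0% → the protein-subunit vaccine
The protein-subunit vaccine has the higher rate in all 3 groups.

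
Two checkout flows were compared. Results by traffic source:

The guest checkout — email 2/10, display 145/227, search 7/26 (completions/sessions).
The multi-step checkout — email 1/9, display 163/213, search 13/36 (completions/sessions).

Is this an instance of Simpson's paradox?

Email: the guest checkout 2/10 = 20.0%, the multi-step checkout 1/9 = 11.1% → the guest checkout
Display: the guest checkout 145/227 = 63.9%, the multi-step checkout 163/213 = 76.5% → the multi-step checkout
Search: the guest checkout 7/26 = 26.9%, the multi-step checkout 13/36 = 36.1% → the multi-step checkout
Overall: the guest checkout 154/263 = 58.6%, the multi-step checkout 177/258 = 68.6% → the multi-step checkout
Neither sweeps: the guest checkout wins 1 of 3 groups, the multi-step checkout wins 2. The multi-step checkout wins overall but not every group — no Simpson reversal.

No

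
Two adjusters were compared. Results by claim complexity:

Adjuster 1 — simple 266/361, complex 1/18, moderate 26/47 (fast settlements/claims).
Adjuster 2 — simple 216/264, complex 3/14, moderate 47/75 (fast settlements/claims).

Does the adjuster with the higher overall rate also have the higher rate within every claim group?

Yes

Simple: Adjuster 1 266/361 = 73.7%, Adjuster 2 216/264 = 81.8% → Adjuster 2
Complex: Adjuster 1 1/18 = 5.6%, Adjuster 2 3/14 = 21.4% → Adjuster 2
Moderate: Adjuster 1 26/47 = 55.3%, Adjuster 2 47/75 = 62.7% → Adjuster 2
Overall: Adjuster 1 293/426 = 68.8%, Adjuster 2 266/353 = 75.4% → Adjuster 2
Adjuster 2 wins overall and in every claim group — no reversal.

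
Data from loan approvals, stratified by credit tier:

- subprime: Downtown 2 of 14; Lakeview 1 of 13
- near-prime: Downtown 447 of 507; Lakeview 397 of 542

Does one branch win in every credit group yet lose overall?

No

Subprime: Downtown 2/14 = 14.3%, Lakeview 1/13 = 7.7% → Downtown
Near-prime: Downtown 447/507 = 88.2%, Lakeview 397/542 = 73.2% → Downtown
Overall: Downtown 449/521 = 86.2%, Lakeview 398/555 = 71.7% → Downtown
Downtown wins overall and in every credit group — no reversal.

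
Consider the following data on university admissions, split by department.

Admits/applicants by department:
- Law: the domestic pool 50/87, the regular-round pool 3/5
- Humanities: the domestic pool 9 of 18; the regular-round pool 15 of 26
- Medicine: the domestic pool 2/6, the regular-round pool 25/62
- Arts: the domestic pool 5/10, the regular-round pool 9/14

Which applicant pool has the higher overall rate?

the domestic pool

Law: the domestic pool 50/87 = 57.5%, the regular-round pool 3/5 = 60.0% → the regular-round pool
Humanities: the domestic pool 9/18 = 50.0%, the regular-round pool 15/26 = 57.7% → the regular-round pool
Medicine: the domestic pool 2/6 = 33.3%, the regular-round pool 25/62 = 40.3% → the regular-round pool
Arts: the domestic pool 5/10 = 50.0%, the regular-round pool 9/14 = 64.3% → the regular-round pool
Overall: the domestic pool 66/121 = 54.5%, the regular-round pool 52/107 = 48.6% → the domestic pool
(The regular-round pool wins every department group but the domestic pool wins overall — the regular-round pool's applicants skew toward the low-rate Medicine group.)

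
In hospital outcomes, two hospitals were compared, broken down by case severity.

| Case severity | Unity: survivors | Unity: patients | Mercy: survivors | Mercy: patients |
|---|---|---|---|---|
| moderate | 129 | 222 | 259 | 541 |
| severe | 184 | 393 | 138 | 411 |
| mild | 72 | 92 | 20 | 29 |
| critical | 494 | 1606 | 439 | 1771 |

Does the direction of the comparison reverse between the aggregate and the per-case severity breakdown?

No

Moderate: Unity 129/222 = 58.1%, Mercy 259/541 = 47.9% → Unity
Severe: Unity 184/393 = 46.8%, Mercy 138/411 = 33.6% → Unity
Mild: Unity 72/92 = 78.3%, Mercy 20/29 = 69.0% → Unity
Critical: Unity 494/1606 = 30.8%, Mercy 439/1771 = 24.8% → Unity
Overall: Unity 879/2313 = 38.0%, Mercy 856/2752 = 31.1% → Unity
Unity wins overall and in every case group — no reversal.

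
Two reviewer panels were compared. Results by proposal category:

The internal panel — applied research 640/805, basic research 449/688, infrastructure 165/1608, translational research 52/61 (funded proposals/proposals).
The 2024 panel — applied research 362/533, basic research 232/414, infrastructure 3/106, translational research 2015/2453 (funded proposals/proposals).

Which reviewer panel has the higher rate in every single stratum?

Applied research: the internal panel 640/805 = 79.5%, the 2024 panel 362/533 = 67.9% → the internal panel
Basic research: the internal panel 449/688 = 65.3%, the 2024 panel 232/414 = 56.0% → the internal panel
Infrastructure: the internal panel 165/1608 = 10.3%, the 2024 panel 3/106 = 2.8% → the internal panel
Translational research: the internal panel 52/61 = 85.2%, the 2024 panel 2015/2453 = 82.1% → the internal panel
The internal panel has the higher rate in all 4 groups.

the internal panel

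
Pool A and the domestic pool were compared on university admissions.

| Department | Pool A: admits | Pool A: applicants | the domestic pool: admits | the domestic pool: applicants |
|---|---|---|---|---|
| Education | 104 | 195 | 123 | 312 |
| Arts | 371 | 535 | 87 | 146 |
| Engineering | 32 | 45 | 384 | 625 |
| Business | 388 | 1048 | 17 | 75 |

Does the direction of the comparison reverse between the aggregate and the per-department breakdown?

Yes

Education: Pool A 104/195 = 53.3%, the domestic pool 123/312 = 39.4% → Pool A
Arts: Pool A 371/535 = 69.3%, the domestic pool 87/146 = 59.6% → Pool A
Engineering: Pool A 32/45 = 71.1%, the domestic pool 384/625 = 61.4% → Pool A
Business: Pool A 388/1048 = 37.0%, the domestic pool 17/75 = 22.7% → Pool A
Overall: Pool A 895/1823 = 49.1%, the domestic pool 611/1158 = 52.8% → the domestic pool
Pool A wins each department group but the domestic pool wins overall — the comparison reverses. Pool A's applicants skew toward Business, which has a lower base rate.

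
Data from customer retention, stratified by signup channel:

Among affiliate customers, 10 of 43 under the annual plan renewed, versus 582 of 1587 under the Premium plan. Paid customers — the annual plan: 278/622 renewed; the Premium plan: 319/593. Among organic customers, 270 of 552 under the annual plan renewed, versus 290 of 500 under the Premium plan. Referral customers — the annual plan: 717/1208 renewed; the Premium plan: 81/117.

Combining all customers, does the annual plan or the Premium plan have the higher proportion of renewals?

the annual plan

Affiliate: the annual plan 10/43 = 23.3%, the Premium plan 582/1587 = 36.7% → the Premium plan
Paid: the annual plan 278/622 = 44.7%, the Premium plan 319/593 = 53.8% → the Premium plan
Organic: the annual plan 270/552 = 48.9%, the Premium plan 290/500 = 58.0% → the Premium plan
Referral: the annual plan 717/1208 = 59.4%, the Premium plan 81/117 = 69.2% → the Premium plan
Overall: the annual plan 1275/2425 = 52.6%, the Premium plan 1272/2797 = 45.5% → the annual plan
(The Premium plan wins every signup group but the annual plan wins overall — the Premium plan's customers skew toward the low-rate affiliate group.)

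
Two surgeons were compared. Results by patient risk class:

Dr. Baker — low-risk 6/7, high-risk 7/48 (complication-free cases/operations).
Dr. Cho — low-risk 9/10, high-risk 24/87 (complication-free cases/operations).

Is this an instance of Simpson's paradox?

No

Low-risk: Dr. Baker 6/7 = 85.7%, Dr. Cho 9/10 = 90.0% → Dr. Cho
High-risk: Dr. Baker 7/48 = 14.6%, Dr. Cho 24/87 = 27.6% → Dr. Cho
Overall: Dr. Baker 13/55 = 23.6%, Dr. Cho 33/97 = 34.0% → Dr. Cho
Dr. Cho wins overall and in every patient risk group — no reversal.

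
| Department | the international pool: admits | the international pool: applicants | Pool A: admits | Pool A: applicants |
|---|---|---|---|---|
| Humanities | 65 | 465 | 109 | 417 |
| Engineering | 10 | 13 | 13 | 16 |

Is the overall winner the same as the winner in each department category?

Humanities: the international pool 65/465 = 14.0%, Pool A 109/417 = 26.1% → Pool A
Engineering: the international pool 10/13 = 76.9%, Pool A 13/16 = 81.2% → Pool A
Overall: the international pool 75/478 = 15.7%, Pool A 122/433 = 28.2% → Pool A
Pool A wins overall and in every department group — no reversal.

Yes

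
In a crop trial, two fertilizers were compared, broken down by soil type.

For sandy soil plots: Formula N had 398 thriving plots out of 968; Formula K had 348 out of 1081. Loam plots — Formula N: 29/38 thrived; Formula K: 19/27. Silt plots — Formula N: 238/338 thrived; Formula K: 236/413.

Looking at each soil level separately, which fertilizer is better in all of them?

Formula N

Sandy soil: Formula N 398/968 = 41.1%, Formula K 348/1081 = 32.2% → Formula N
Loam: Formula N 29/38 = 76.3%, Formula K 19/27 = 70.4% → Formula N
Silt: Formula N 238/338 = 70.4%, Formula K 236/413 = 57.1% → Formula N
Formula N has the higher rate in all 3 groups.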